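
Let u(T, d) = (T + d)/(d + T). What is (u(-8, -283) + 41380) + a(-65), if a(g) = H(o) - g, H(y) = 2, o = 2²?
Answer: 41448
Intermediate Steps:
o = 4
a(g) = 2 - g
u(T, d) = 1 (u(T, d) = (T + d)/(T + d) = 1)
(u(-8, -283) + 41380) + a(-65) = (1 + 41380) + (2 - 1*(-65)) = 41381 + (2 + 65) = 41381 + 67 = 41448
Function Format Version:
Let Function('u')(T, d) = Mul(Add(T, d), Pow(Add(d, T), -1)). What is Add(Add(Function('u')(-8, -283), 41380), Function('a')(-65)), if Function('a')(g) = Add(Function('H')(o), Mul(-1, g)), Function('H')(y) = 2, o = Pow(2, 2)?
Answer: 41448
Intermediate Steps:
o = 4
Function('a')(g) = Add(2, Mul(-1, g))
Function('u')(T, d) = 1 (Function('u')(T, d) = Mul(Add(T, d), Pow(Add(T, d), -1)) = 1)
Add(Add(Function('u')(-8, -283), 41380), Function('a')(-65)) = Add(Add(1, 41380), Add(2, Mul(-1, -65))) = Add(41381, Add(2, 65)) = Add(41381, 67) = 41448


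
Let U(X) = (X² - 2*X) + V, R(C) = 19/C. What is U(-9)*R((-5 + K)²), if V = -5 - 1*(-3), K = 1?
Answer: 1843/16 ≈ 115.19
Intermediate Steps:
V = -2 (V = -5 + 3 = -2)
U(X) = -2 + X² - 2*X (U(X) = (X² - 2*X) - 2 = -2 + X² - 2*X)
U(-9)*R((-5 + K)²) = (-2 + (-9)² - 2*(-9))*(19/((-5 + 1)²)) = (-2 + 81 + 18)*(19/((-4)²)) = 97*(19/16) = 1843/16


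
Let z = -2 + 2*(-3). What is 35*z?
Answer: -280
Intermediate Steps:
z = -8 (z = -2 - 6 = -8)
35*z = 35*(-8) = -280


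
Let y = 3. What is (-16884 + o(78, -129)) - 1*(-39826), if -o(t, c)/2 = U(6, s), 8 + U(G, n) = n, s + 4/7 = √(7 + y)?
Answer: 160714/7 - 2*√10 ≈ 22953.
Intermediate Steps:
s = -4/7 + √10 (s = -4/7 + √(7 + 3) = -4/7 + √10 ≈ 2.5909)
U(G, n) = -8 + n
o(t, c) = 120/7 - 2*√10 (o(t, c) = -2*(-8 + (-4/7 + √10)) = -2*(-60/7 + √10) = 120/7 - 2*√10)
(-16884 + o(78, -129)) - 1*(-39826) = (-16884 + (120/7 - 2*√10)) - 1*(-39826) = (-118068/7 - 2*√10) + 39826 = 160714/7 - 2*√10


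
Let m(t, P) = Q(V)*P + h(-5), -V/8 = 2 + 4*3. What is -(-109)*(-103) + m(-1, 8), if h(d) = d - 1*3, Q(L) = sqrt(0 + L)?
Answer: -11235 + 32*I*sqrt(7) ≈ -11235.0 + 84.664*I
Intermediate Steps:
V = -112 (V = -8*(2 + 4*3) = -8*(2 + 12) = -8*14 = -112)
Q(L) = sqrt(L)
h(d) = -3 + d (h(d) = d - 3 = -3 + d)
m(t, P) = -8 + 4*I*P*sqrt(7) (m(t, P) = sqrt(-112)*P + (-3 - 5) = (4*I*sqrt(7))*P - 8 = 4*I*P*sqrt(7) - 8 = -8 + 4*I*P*sqrt(7))
-(-109)*(-103) + m(-1, 8) = -(-109)*(-103) + (-8 + 4*I*8*sqrt(7)) = -109*103 + (-8 + 32*I*sqrt(7)) = -11227 + (-8 + 32*I*sqrt(7)) = -11235 + 32*I*sqrt(7)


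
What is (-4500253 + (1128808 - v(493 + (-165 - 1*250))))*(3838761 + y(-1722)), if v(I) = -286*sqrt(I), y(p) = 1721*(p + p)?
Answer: 7040800994535 - 597271818*sqrt(78) ≈ 7.0355e+12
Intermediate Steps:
y(p) = 3442*p (y(p) = 1721*(2*p) = 3442*p)
(-4500253 + (1128808 - v(493 + (-165 - 1*250))))*(3838761 + y(-1722)) = (-4500253 + (1128808 - (-286)*sqrt(493 + (-165 - 1*250))))*(3838761 + 3442*(-1722)) = (-4500253 + (1128808 - (-286)*sqrt(493 + (-165 - 250))))*(3838761 - 5927124) = (-4500253 + (1128808 - (-286)*sqrt(493 - 415)))*(-2088363) = (-4500253 + (1128808 - (-286)*sqrt(78)))*(-2088363) = (-4500253 + (1128808 + 286*sqrt(78)))*(-2088363) = (-3371445 + 286*sqrt(78))*(-2088363) = 7040800994535 - 597271818*sqrt(78)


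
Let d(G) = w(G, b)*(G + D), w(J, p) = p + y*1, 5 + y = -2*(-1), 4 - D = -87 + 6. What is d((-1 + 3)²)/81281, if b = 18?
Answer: 1335/81281 ≈ 0.016425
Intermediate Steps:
D = 85 (D = 4 - (-87 + 6) = 4 - 1*(-81) = 4 + 81 = 85)
y = -3 (y = -5 - 2*(-1) = -5 + 2 = -3)
w(J, p) = -3 + p (w(J, p) = p - 3*1 = p - 3 = -3 + p)
d(G) = 1275 + 15*G (d(G) = (-3 + 18)*(G + 85) = 15*(85 + G) = 1275 + 15*G)
d((-1 + 3)²)/81281 = (1275 + 15*(-1 + 3)²)/81281 = (1275 + 15*2²)*(1/81281) = (1275 + 15*4)*(1/81281) = (1275 + 60)*(1/81281) = 1335*(1/81281) = 1335/81281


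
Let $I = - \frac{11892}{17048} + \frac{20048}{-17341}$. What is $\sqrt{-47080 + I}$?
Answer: $\frac{3 i \sqrt{28574998149563574702}}{73907342} \approx 216.98 i$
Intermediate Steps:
$I = - \frac{136999369}{73907342}$ ($I = \left(-11892\right) \frac{1}{17048} + 20048 \left(- \frac{1}{17341}\right) = - \frac{2973}{4262} - \frac{20048}{17341} = - \frac{136999369}{73907342} \approx -1.8537$)
$\sqrt{-47080 + I} = \sqrt{-47080 - \frac{136999369}{73907342}} = \sqrt{- \frac{3479694660729}{73907342}} = \frac{3 i \sqrt{28574998149563574702}}{73907342}$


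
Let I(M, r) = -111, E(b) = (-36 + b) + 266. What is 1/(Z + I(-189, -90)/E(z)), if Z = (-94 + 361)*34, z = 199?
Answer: 143/1298117 ≈ 0.00011016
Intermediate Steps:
E(b) = 230 + b
Z = 9078 (Z = 267*34 = 9078)
1/(Z + I(-189, -90)/E(z)) = 1/(9078 - 111/(230 + 199)) = 1/(9078 - 111/429) = 1/(9078 - 111*1/429) = 1/(9078 - 37/143) = 1/(1298117/143) = 143/1298117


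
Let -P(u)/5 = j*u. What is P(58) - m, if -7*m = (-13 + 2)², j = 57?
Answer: -115589/7 ≈ -16513.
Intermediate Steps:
P(u) = -285*u
m = -121/7 (m = -(-13 + 2)²/7 = -⅐*(-11)² = -⅐*121 = -121/7 ≈ -17.286)
P(58) - m = -285*58 - 1*(-121/7) = -16530 + 121/7 = -115589/7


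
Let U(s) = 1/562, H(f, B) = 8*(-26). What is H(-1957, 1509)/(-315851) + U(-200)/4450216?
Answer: 520212765387/789950107684592 ≈ 0.00065854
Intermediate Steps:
H(f, B) = -208
U(s) = 1/562
H(-1957, 1509)/(-315851) + U(-200)/4450216 = -208/(-315851) + (1/562)/4450216 = -208*(-1/315851) + (1/562)*(1/4450216) = 208/315851 + 1/2501021392 = 520212765387/789950107684592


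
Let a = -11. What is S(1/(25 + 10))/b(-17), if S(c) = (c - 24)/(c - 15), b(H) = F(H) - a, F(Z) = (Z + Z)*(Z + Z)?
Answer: 839/611508 ≈ 0.0013720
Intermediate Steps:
F(Z) = 4*Z**2 (F(Z) = (2*Z)*(2*Z) = 4*Z**2)
b(H) = 11 + 4*H**2 (b(H) = 4*H**2 - 1*(-11) = 4*H**2 + 11 = 11 + 4*H**2)
S(c) = (-24 + c)/(-15 + c)
S(1/(25 + 10))/b(-17) = ((-24 + 1/(25 + 10))/(-15 + 1/(25 + 10)))/(11 + 4*(-17)**2) = ((-24 + 1/35)/(-15 + 1/35))/(11 + 4*289) = ((-24 + 1/35)/(-15 + 1/35))/(11 + 1156) = (-839/35/(-524/35))/1167 = -35/524*(-839/35)*(1/1167) = (839/524)*(1/1167) = 839/611508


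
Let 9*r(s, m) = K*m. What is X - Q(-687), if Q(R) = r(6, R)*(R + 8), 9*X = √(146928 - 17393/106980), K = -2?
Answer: 310982/3 + √420387004557015/481410 ≈ 1.0370e+5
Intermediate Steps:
r(s, m) = -2*m/9 (r(s, m) = (-2*m)/9 = -2*m/9)
X = √420387004557015/481410 (X = √(146928 - 17393/106980)/9 = √(15718340047/106980)/9 = (√420387004557015/53490)/9 = √420387004557015/481410 ≈ 42.590)
Q(R) = -2*R*(8 + R)/9 (Q(R) = (-2*R/9)*(R + 8) = (-2*R/9)*(8 + R) = -2*R*(8 + R)/9)
X - Q(-687) = √420387004557015/481410 - (-2)*(-687)*(8 - 687)/9 = √420387004557015/481410 - (-2)*(-687)*(-679)/9 = √420387004557015/481410 - 1*(-310982/3) = √420387004557015/481410 + 310982/3 = 310982/3 + √420387004557015/481410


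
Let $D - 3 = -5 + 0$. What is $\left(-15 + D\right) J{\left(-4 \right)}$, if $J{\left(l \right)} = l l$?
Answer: $-272$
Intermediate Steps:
$D = -2$ ($D = 3 + \left(-5 + 0\right) = 3 - 5 = -2$)
$J{\left(l \right)} = l^{2}$
$\left(-15 + D\right) J{\left(-4 \right)} = \left(-15 - 2\right) \left(-4\right)^{2} = \left(-17\right) 16 = -272$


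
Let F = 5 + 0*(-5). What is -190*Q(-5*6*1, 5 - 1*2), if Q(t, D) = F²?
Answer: -4750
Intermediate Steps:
F = 5 (F = 5 + 0 = 5)
Q(t, D) = 25 (Q(t, D) = 5² = 25)
-190*Q(-5*6*1, 5 - 1*2) = -190*25 = -4750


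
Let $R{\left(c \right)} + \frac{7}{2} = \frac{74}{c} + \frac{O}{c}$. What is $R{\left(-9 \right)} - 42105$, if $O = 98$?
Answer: $- \frac{758297}{18} \approx -42128.0$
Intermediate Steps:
$R{\left(c \right)} = - \frac{7}{2} + \frac{172}{c}$ ($R{\left(c \right)} = - \frac{7}{2} + \left(\frac{74}{c} + \frac{98}{c}\right) = - \frac{7}{2} + \frac{172}{c}$)
$R{\left(-9 \right)} - 42105 = \left(- \frac{7}{2} + \frac{172}{-9}\right) - 42105 = \left(- \frac{7}{2} + 172 \left(- \frac{1}{9}\right)\right) - 42105 = \left(- \frac{7}{2} - \frac{172}{9}\right) - 42105 = - \frac{407}{18} - 42105 = - \frac{758297}{18}$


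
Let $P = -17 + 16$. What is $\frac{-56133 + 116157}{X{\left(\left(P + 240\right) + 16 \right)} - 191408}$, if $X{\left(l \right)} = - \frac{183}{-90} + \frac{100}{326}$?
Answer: $- \frac{293517360}{935973677} \approx -0.3136$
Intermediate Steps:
$P = -1$
$X{\left(l \right)} = \frac{11443}{4890}$ ($X{\left(l \right)} = \left(-183\right) \left(- \frac{1}{90}\right) + 100 \cdot \frac{1}{326} = \frac{61}{30} + \frac{50}{163} = \frac{11443}{4890}$)
$\frac{-56133 + 116157}{X{\left(\left(P + 240\right) + 16 \right)} - 191408} = \frac{-56133 + 116157}{\frac{11443}{4890} - 191408} = \frac{60024}{- \frac{935973677}{4890}} = 60024 \left(- \frac{4890}{935973677}\right) = - \frac{293517360}{935973677}$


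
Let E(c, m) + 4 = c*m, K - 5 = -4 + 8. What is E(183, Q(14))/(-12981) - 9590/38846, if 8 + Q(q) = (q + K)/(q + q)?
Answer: -1026217475/7059638964 ≈ -0.14536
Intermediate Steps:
K = 9 (K = 5 + (-4 + 8) = 5 + 4 = 9)
Q(q) = -8 + (9 + q)/(2*q) (Q(q) = -8 + (q + 9)/(q + q) = -8 + (9 + q)/((2*q)) = -8 + (9 + q)*(1/(2*q)) = -8 + (9 + q)/(2*q))
E(c, m) = -4 + c*m
E(183, Q(14))/(-12981) - 9590/38846 = (-4 + 183*((3/2)*(3 - 5*14)/14))/(-12981) - 9590/38846 = (-4 + 183*((3/2)*(1/14)*(3 - 70)))*(-1/12981) - 9590*1/38846 = (-4 + 183*((3/2)*(1/14)*(-67)))*(-1/12981) - 4795/19423 = (-4 + 183*(-201/28))*(-1/12981) - 4795/19423 = (-4 - 36783/28)*(-1/12981) - 4795/19423 = -36895/28*(-1/12981) - 4795/19423 = 36895/363468 - 4795/19423 = -1026217475/7059638964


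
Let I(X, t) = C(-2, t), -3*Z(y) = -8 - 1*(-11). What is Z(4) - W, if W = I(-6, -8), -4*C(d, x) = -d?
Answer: -½ ≈ -0.50000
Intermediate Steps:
C(d, x) = d/4 (C(d, x) = -(-1)*d/4 = d/4)
Z(y) = -1 (Z(y) = -(-8 - 1*(-11))/3 = -(-8 + 11)/3 = -⅓*3 = -1)
I(X, t) = -½ (I(X, t) = (¼)*(-2) = -½)
W = -½ ≈ -0.50000
Z(4) - W = -1 - 1*(-½) = -1 + ½ = -½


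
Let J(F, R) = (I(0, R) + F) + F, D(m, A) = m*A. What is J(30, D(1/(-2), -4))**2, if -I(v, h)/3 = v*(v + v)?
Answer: 3600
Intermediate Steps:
I(v, h) = -6*v**2 (I(v, h) = -3*v*(v + v) = -3*v*2*v = -6*v**2)
D(m, A) = A*m
J(F, R) = 2*F (J(F, R) = (-6*0**2 + F) + F = (-6*0 + F) + F = (0 + F) + F = F + F = 2*F)
J(30, D(1/(-2), -4))**2 = (2*30)**2 = 60**2 = 3600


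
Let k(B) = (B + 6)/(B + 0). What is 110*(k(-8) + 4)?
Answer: 935/2 ≈ 467.50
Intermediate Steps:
k(B) = (6 + B)/B
110*(k(-8) + 4) = 110*((6 - 8)/(-8) + 4) = 110*(-⅛*(-2) + 4) = 110*(¼ + 4) = 110*(17/4) = 935/2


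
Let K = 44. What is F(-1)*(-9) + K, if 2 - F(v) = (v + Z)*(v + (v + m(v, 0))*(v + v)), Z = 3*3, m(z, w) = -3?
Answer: 530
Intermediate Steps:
Z = 9
F(v) = 2 - (9 + v)*(v + 2*v*(-3 + v)) (F(v) = 2 - (v + 9)*(v + (v - 3)*(v + v)) = 2 - (9 + v)*(v + (-3 + v)*(2*v)) = 2 - (9 + v)*(v + 2*v*(-3 + v)))
F(-1)*(-9) + K = (2 - 13*(-1)**2 - 2*(-1)**3 + 45*(-1))*(-9) + 44 = (2 - 13*1 - 2*(-1) - 45)*(-9) + 44 = (2 - 13 + 2 - 45)*(-9) + 44 = -54*(-9) + 44 = 486 + 44 = 530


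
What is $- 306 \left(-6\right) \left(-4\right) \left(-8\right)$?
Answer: $58752$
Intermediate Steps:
$- 306 \left(-6\right) \left(-4\right) \left(-8\right) = - 306 \cdot 24 \left(-8\right) = \left(-306\right) \left(-192\right) = 58752$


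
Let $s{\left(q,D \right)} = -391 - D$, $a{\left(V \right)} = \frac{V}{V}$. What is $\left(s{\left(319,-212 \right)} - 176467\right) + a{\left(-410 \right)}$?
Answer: $-176645$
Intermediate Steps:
$a{\left(V \right)} = 1$
$\left(s{\left(319,-212 \right)} - 176467\right) + a{\left(-410 \right)} = \left(\left(-391 - -212\right) - 176467\right) + 1 = \left(\left(-391 + 212\right) - 176467\right) + 1 = \left(-179 - 176467\right) + 1 = -176646 + 1 = -176645$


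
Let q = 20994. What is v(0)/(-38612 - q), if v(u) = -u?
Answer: 0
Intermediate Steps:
v(0)/(-38612 - q) = (-1*0)/(-38612 - 1*20994) = 0/(-38612 - 20994) = 0/(-59606) = 0*(-1/59606) = 0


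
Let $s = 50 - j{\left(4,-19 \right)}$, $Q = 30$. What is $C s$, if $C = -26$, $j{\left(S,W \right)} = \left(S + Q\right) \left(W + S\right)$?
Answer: $-14560$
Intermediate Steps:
$j{\left(S,W \right)} = \left(30 + S\right) \left(S + W\right)$ ($j{\left(S,W \right)} = \left(S + 30\right) \left(W + S\right) = \left(30 + S\right) \left(S + W\right)$)
$s = 560$ ($s = 50 - \left(4^{2} + 30 \cdot 4 + 30 \left(-19\right) + 4 \left(-19\right)\right) = 50 - \left(16 + 120 - 570 - 76\right) = 50 - -510 = 50 + 510 = 560$)
$C s = \left(-26\right) 560 = -14560$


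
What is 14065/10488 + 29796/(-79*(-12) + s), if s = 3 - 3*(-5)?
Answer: 102737/3192 ≈ 32.186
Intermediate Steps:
s = 18 (s = 3 + 15 = 18)
14065/10488 + 29796/(-79*(-12) + s) = 14065/10488 + 29796/(-79*(-12) + 18) = 14065*(1/10488) + 29796/(948 + 18) = 14065/10488 + 29796/966 = 14065/10488 + 29796*(1/966) = 14065/10488 + 4966/161 = 102737/3192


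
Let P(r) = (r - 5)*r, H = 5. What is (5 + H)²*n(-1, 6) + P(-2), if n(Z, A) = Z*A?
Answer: -586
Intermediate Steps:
n(Z, A) = A*Z
P(r) = r*(-5 + r) (P(r) = (-5 + r)*r = r*(-5 + r))
(5 + H)²*n(-1, 6) + P(-2) = (5 + 5)²*(6*(-1)) - 2*(-5 - 2) = 10²*(-6) - 2*(-7) = 100*(-6) + 14 = -600 + 14 = -586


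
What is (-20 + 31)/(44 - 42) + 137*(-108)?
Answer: -29581/2 ≈ -14791.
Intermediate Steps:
(-20 + 31)/(44 - 42) + 137*(-108) = 11/2 - 14796 = -29581/2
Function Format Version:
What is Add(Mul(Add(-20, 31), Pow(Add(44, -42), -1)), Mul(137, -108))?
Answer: Rational(-29581, 2) ≈ -14791.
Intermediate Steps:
Add(Mul(Add(-20, 31), Pow(Add(44, -42), -1)), Mul(137, -108)) = Add(Mul(11, Pow(2, -1)), -14796) = Add(Mul(11, Rational(1, 2)), -14796) = Add(Rational(11, 2), -14796) = Rational(-29581, 2)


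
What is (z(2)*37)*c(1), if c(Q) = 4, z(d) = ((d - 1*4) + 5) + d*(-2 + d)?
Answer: 444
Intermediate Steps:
z(d) = 1 + d + d*(-2 + d) (z(d) = ((d - 4) + 5) + d*(-2 + d) = ((-4 + d) + 5) + d*(-2 + d) = (1 + d) + d*(-2 + d) = 1 + d + d*(-2 + d))
(z(2)*37)*c(1) = ((1 + 2² - 1*2)*37)*4 = ((1 + 4 - 2)*37)*4 = (3*37)*4 = 111*4 = 444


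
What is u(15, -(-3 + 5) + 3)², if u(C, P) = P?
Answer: 1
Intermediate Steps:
u(15, -(-3 + 5) + 3)² = (-(-3 + 5) + 3)² = (-1*2 + 3)² = (-2 + 3)² = 1² = 1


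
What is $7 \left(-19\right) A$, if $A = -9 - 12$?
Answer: $2793$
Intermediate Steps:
$A = -21$
$7 \left(-19\right) A = 7 \left(-19\right) \left(-21\right) = \left(-133\right) \left(-21\right) = 2793$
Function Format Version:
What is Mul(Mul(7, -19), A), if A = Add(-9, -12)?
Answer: 2793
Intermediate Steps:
A = -21
Mul(Mul(7, -19), A) = Mul(Mul(7, -19), -21) = Mul(-133, -21) = 2793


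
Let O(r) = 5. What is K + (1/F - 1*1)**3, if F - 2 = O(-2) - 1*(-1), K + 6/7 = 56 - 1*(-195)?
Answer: 894111/3584 ≈ 249.47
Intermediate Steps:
K = 1751/7 (K = -6/7 + (56 - 1*(-195)) = -6/7 + (56 + 195) = -6/7 + 251 = 1751/7 ≈ 250.14)
F = 8 (F = 2 + (5 - 1*(-1)) = 2 + (5 + 1) = 2 + 6 = 8)
K + (1/F - 1*1)**3 = 1751/7 + (1/8 - 1*1)**3 = 1751/7 + (1/8 - 1)**3 = 1751/7 + (-7/8)**3 = 1751/7 - 343/512 = 894111/3584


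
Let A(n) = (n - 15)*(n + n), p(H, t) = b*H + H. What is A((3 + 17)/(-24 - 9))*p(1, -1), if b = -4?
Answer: -20600/363 ≈ -56.749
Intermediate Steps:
p(H, t) = -3*H (p(H, t) = -4*H + H = -3*H)
A(n) = 2*n*(-15 + n) (A(n) = (-15 + n)*(2*n) = 2*n*(-15 + n))
A((3 + 17)/(-24 - 9))*p(1, -1) = (2*((3 + 17)/(-24 - 9))*(-15 + (3 + 17)/(-24 - 9)))*(-3*1) = (2*(20/(-33))*(-15 + 20/(-33)))*(-3) = (2*(20*(-1/33))*(-15 + 20*(-1/33)))*(-3) = (2*(-20/33)*(-15 - 20/33))*(-3) = (2*(-20/33)*(-515/33))*(-3) = (20600/1089)*(-3) = -20600/363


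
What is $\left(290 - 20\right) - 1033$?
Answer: $-763$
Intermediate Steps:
$\left(290 - 20\right) - 1033 = 270 - 1033 = -763$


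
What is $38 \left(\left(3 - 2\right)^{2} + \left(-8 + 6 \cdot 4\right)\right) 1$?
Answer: $646$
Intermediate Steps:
$38 \left(\left(3 - 2\right)^{2} + \left(-8 + 6 \cdot 4\right)\right) 1 = 38 \left(1^{2} + \left(-8 + 24\right)\right) 1 = 38 \left(1 + 16\right) 1 = 38 \cdot 17 \cdot 1 = 646 \cdot 1 = 646$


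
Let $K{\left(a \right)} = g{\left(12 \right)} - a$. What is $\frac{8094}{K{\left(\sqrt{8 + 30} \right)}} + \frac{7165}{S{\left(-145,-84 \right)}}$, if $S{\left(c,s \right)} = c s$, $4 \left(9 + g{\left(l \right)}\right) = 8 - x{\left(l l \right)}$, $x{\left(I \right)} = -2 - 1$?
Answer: $- \frac{1971674039}{41412} + \frac{129504 \sqrt{38}}{17} \approx -651.4$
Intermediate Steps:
$x{\left(I \right)} = -3$
$g{\left(l \right)} = - \frac{25}{4}$ ($g{\left(l \right)} = -9 + \frac{8 - -3}{4} = -9 + \frac{8 + 3}{4} = -9 + \frac{1}{4} \cdot 11 = -9 + \frac{11}{4} = - \frac{25}{4}$)
$K{\left(a \right)} = - \frac{25}{4} - a$
$\frac{8094}{K{\left(\sqrt{8 + 30} \right)}} + \frac{7165}{S{\left(-145,-84 \right)}} = \frac{8094}{- \frac{25}{4} - \sqrt{8 + 30}} + \frac{7165}{\left(-145\right) \left(-84\right)} = \frac{8094}{- \frac{25}{4} - \sqrt{38}} + \frac{7165}{12180} = \frac{8094}{- \frac{25}{4} - \sqrt{38}} + 7165 \cdot \frac{1}{12180} = \frac{8094}{- \frac{25}{4} - \sqrt{38}} + \frac{1433}{2436} = \frac{1433}{2436} + \frac{8094}{- \frac{25}{4} - \sqrt{38}}$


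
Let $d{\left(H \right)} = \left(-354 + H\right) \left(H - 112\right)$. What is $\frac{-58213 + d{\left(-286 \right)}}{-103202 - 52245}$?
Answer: $- \frac{196507}{155447} \approx -1.2641$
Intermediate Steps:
$d{\left(H \right)} = \left(-354 + H\right) \left(-112 + H\right)$
$\frac{-58213 + d{\left(-286 \right)}}{-103202 - 52245} = \frac{-58213 + \left(39648 + \left(-286\right)^{2} - -133276\right)}{-103202 - 52245} = \frac{-58213 + \left(39648 + 81796 + 133276\right)}{-155447} = \left(-58213 + 254720\right) \left(- \frac{1}{155447}\right) = 196507 \left(- \frac{1}{155447}\right) = - \frac{196507}{155447}$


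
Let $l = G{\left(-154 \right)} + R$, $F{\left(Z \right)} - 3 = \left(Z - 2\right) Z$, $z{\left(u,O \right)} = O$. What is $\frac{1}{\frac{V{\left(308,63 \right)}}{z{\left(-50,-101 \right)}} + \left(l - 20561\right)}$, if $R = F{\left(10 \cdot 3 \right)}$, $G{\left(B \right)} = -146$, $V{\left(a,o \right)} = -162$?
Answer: $- \frac{101}{2006102} \approx -5.0346 \cdot 10^{-5}$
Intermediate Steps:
$F{\left(Z \right)} = 3 + Z \left(-2 + Z\right)$ ($F{\left(Z \right)} = 3 + \left(Z - 2\right) Z = 3 + \left(-2 + Z\right) Z = 3 + Z \left(-2 + Z\right)$)
$R = 843$ ($R = 3 + \left(10 \cdot 3\right)^{2} - 2 \cdot 10 \cdot 3 = 3 + 30^{2} - 60 = 3 + 900 - 60 = 843$)
$l = 697$ ($l = -146 + 843 = 697$)
$\frac{1}{\frac{V{\left(308,63 \right)}}{z{\left(-50,-101 \right)}} + \left(l - 20561\right)} = \frac{1}{- \frac{162}{-101} + \left(697 - 20561\right)} = \frac{1}{\left(-162\right) \left(- \frac{1}{101}\right) + \left(697 - 20561\right)} = \frac{1}{\frac{162}{101} - 19864} = \frac{1}{- \frac{2006102}{101}} = - \frac{101}{2006102}$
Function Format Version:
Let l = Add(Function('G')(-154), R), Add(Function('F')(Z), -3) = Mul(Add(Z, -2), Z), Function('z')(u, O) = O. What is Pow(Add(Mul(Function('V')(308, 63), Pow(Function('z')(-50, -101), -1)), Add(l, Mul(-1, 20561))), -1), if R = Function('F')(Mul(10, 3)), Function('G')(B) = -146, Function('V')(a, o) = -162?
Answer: Rational(-101, 2006102) ≈ -5.0346e-5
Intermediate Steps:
Function('F')(Z) = Add(3, Mul(Z, Add(-2, Z))) (Function('F')(Z) = Add(3, Mul(Add(Z, -2), Z)) = Add(3, Mul(Add(-2, Z), Z)) = Add(3, Mul(Z, Add(-2, Z))))
R = 843 (R = Add(3, Pow(Mul(10, 3), 2), Mul(-2, Mul(10, 3))) = Add(3, Pow(30, 2), Mul(-2, 30)) = Add(3, 900, -60) = 843)
l = 697 (l = Add(-146, 843) = 697)
Pow(Add(Mul(Function('V')(308, 63), Pow(Function('z')(-50, -101), -1)), Add(l, Mul(-1, 20561))), -1) = Pow(Add(Mul(-162, Pow(-101, -1)), Add(697, Mul(-1, 20561))), -1) = Pow(Add(Mul(-162, Rational(-1, 101)), Add(697, -20561)), -1) = Pow(Add(Rational(162, 101), -19864), -1) = Pow(Rational(-2006102, 101), -1) = Rational(-101, 2006102)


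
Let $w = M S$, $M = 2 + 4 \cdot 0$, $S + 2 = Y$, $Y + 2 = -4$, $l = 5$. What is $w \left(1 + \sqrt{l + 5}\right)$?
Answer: $-16 - 16 \sqrt{10} \approx -66.596$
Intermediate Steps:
$Y = -6$ ($Y = -2 - 4 = -6$)
$S = -8$ ($S = -2 - 6 = -8$)
$M = 2$ ($M = 2 + 0 = 2$)
$w = -16$ ($w = 2 \left(-8\right) = -16$)
$w \left(1 + \sqrt{l + 5}\right) = - 16 \left(1 + \sqrt{5 + 5}\right) = - 16 \left(1 + \sqrt{10}\right) = -16 - 16 \sqrt{10}$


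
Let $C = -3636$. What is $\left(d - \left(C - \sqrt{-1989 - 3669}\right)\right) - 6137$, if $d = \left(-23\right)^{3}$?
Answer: $-14668 + i \sqrt{5658} \approx -14668.0 + 75.22 i$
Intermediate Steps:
$d = -12167$
$\left(d - \left(C - \sqrt{-1989 - 3669}\right)\right) - 6137 = \left(-12167 + \left(\sqrt{-1989 - 3669} - -3636\right)\right) - 6137 = \left(-12167 + \left(\sqrt{-5658} + 3636\right)\right) - 6137 = \left(-12167 + \left(i \sqrt{5658} + 3636\right)\right) - 6137 = \left(-12167 + \left(3636 + i \sqrt{5658}\right)\right) - 6137 = \left(-8531 + i \sqrt{5658}\right) - 6137 = -14668 + i \sqrt{5658}$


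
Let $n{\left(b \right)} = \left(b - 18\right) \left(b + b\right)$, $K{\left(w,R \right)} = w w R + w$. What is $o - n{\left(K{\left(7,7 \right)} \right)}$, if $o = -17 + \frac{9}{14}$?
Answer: $- \frac{3253829}{14} \approx -2.3242 \cdot 10^{5}$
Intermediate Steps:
$K{\left(w,R \right)} = w + R w^{2}$ ($K{\left(w,R \right)} = w^{2} R + w = R w^{2} + w = w + R w^{2}$)
$o = - \frac{229}{14}$ ($o = -17 + 9 \cdot \frac{1}{14} = -17 + \frac{9}{14} = - \frac{229}{14} \approx -16.357$)
$n{\left(b \right)} = 2 b \left(-18 + b\right)$ ($n{\left(b \right)} = \left(-18 + b\right) 2 b = 2 b \left(-18 + b\right)$)
$o - n{\left(K{\left(7,7 \right)} \right)} = - \frac{229}{14} - 2 \cdot 7 \left(1 + 7 \cdot 7\right) \left(-18 + 7 \left(1 + 7 \cdot 7\right)\right) = - \frac{229}{14} - 2 \cdot 7 \left(1 + 49\right) \left(-18 + 7 \left(1 + 49\right)\right) = - \frac{229}{14} - 2 \cdot 7 \cdot 50 \left(-18 + 7 \cdot 50\right) = - \frac{229}{14} - 2 \cdot 350 \left(-18 + 350\right) = - \frac{229}{14} - 2 \cdot 350 \cdot 332 = - \frac{229}{14} - 232400 = - \frac{3253829}{14}$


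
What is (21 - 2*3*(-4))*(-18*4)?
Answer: -3240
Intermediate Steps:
(21 - 2*3*(-4))*(-18*4) = (21 - 6*(-4))*(-72) = (21 + 24)*(-72) = 45*(-72) = -3240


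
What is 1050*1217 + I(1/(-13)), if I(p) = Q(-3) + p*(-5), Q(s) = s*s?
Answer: 16612172/13 ≈ 1.2779e+6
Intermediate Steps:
Q(s) = s²
I(p) = 9 - 5*p (I(p) = (-3)² + p*(-5) = 9 - 5*p)
1050*1217 + I(1/(-13)) = 1050*1217 + (9 - 5/(-13)) = 1277850 + (9 - 5*(-1/13)) = 1277850 + (9 + 5/13) = 1277850 + 122/13 = 16612172/13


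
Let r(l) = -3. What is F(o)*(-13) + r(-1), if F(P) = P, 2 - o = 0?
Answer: -29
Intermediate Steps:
o = 2 (o = 2 - 1*0 = 2 + 0 = 2)
F(o)*(-13) + r(-1) = 2*(-13) - 3 = -26 - 3 = -29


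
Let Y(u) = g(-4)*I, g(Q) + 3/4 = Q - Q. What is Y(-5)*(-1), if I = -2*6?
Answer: -9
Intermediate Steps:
I = -12
g(Q) = -¾ (g(Q) = -¾ + (Q - Q) = -¾ + 0 = -¾)
Y(u) = 9 (Y(u) = -¾*(-12) = 9)
Y(-5)*(-1) = 9*(-1) = -9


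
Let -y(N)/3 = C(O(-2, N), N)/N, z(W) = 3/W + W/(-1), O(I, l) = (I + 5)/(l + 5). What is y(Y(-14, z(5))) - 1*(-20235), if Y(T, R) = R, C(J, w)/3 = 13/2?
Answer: 890925/44 ≈ 20248.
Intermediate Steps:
O(I, l) = (5 + I)/(5 + l)
z(W) = -W + 3/W (z(W) = 3/W + W*(-1) = 3/W - W = -W + 3/W)
C(J, w) = 39/2 (C(J, w) = 3*(13/2) = 39/2)
y(N) = -117/(2*N)
y(Y(-14, z(5))) - 1*(-20235) = -117/(2*(-1*5 + 3/5)) - 1*(-20235) = -117/(2*(-5 + 3*(⅕))) + 20235 = -117/(2*(-5 + ⅗)) + 20235 = -117/(2*(-22/5)) + 20235 = -117/2*(-5/22) + 20235 = 585/44 + 20235 = 890925/44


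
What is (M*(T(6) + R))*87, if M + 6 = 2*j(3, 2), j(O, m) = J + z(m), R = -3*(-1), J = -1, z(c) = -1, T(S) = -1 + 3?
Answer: -4350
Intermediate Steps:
T(S) = 2
R = 3
j(O, m) = -2 (j(O, m) = -1 - 1 = -2)
M = -10 (M = -6 + 2*(-2) = -6 - 4 = -10)
(M*(T(6) + R))*87 = -10*(2 + 3)*87 = -10*5*87 = -50*87 = -4350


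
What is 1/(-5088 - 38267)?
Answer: -1/43355 ≈ -2.3065e-5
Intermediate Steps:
1/(-5088 - 38267) = 1/(-43355) = -1/43355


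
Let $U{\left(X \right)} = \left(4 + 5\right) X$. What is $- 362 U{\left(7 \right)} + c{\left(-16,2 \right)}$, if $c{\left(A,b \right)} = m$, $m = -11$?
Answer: $-22817$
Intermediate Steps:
$c{\left(A,b \right)} = -11$
$U{\left(X \right)} = 9 X$
$- 362 U{\left(7 \right)} + c{\left(-16,2 \right)} = - 362 \cdot 9 \cdot 7 - 11 = \left(-362\right) 63 - 11 = -22806 - 11 = -22817$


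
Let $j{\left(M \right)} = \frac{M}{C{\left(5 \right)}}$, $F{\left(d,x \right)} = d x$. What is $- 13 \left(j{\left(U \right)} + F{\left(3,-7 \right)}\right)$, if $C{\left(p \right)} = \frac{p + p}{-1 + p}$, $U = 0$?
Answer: $273$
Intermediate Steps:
$C{\left(p \right)} = \frac{2 p}{-1 + p}$
$j{\left(M \right)} = \frac{2 M}{5}$ ($j{\left(M \right)} = \frac{M}{2 \cdot 5 \frac{1}{-1 + 5}} = \frac{M}{2 \cdot 5 \cdot \frac{1}{4}} = \frac{M}{\frac{5}{2}} = M \frac{2}{5} = \frac{2 M}{5}$)
$- 13 \left(j{\left(U \right)} + F{\left(3,-7 \right)}\right) = - 13 \left(\frac{2}{5} \cdot 0 + 3 \left(-7\right)\right) = - 13 \left(0 - 21\right) = \left(-13\right) \left(-21\right) = 273$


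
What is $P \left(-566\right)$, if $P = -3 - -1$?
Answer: $1132$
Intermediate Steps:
$P = -2$ ($P = -3 + 1 = -2$)
$P \left(-566\right) = \left(-2\right) \left(-566\right) = 1132$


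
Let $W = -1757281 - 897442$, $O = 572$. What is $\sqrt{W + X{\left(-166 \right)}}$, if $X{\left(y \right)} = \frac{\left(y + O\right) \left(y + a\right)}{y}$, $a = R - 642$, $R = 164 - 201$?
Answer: $\frac{9 i \sqrt{225606782}}{83} \approx 1628.7 i$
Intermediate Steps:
$R = -37$
$W = -2654723$
$a = -679$ ($a = -37 - 642 = -679$)
$X{\left(y \right)} = \frac{\left(-679 + y\right) \left(572 + y\right)}{y}$ ($X{\left(y \right)} = \frac{\left(y + 572\right) \left(y - 679\right)}{y} = \frac{\left(572 + y\right) \left(-679 + y\right)}{y} = \frac{\left(-679 + y\right) \left(572 + y\right)}{y}$)
$\sqrt{W + X{\left(-166 \right)}} = \sqrt{-2654723 - \left(273 - \frac{194194}{83}\right)} = \sqrt{-2654723 - - \frac{171535}{83}} = \sqrt{-2654723 + \frac{171535}{83}} = \sqrt{- \frac{220170474}{83}} = \frac{9 i \sqrt{225606782}}{83}$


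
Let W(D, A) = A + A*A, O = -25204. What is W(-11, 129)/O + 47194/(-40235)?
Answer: -932109263/507041470 ≈ -1.8383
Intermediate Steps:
W(D, A) = A + A²
W(-11, 129)/O + 47194/(-40235) = (129*(1 + 129))/(-25204) + 47194/(-40235) = (129*130)*(-1/25204) + 47194*(-1/40235) = 16770*(-1/25204) - 47194/40235 = -8385/12602 - 47194/40235 = -932109263/507041470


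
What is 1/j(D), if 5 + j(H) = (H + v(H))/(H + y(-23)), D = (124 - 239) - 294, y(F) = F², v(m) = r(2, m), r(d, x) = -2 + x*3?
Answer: -20/373 ≈ -0.053619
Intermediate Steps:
r(d, x) = -2 + 3*x
v(m) = -2 + 3*m
D = -409 (D = -115 - 294 = -409)
j(H) = -5 + (-2 + 4*H)/(529 + H) (j(H) = -5 + (H + (-2 + 3*H))/(H + (-23)²) = -5 + (-2 + 4*H)/(H + 529) = -5 + (-2 + 4*H)/(529 + H))
1/j(D) = 1/((-2647 - 1*(-409))/(529 - 409)) = 1/((-2647 + 409)/120) = 1/((1/120)*(-2238)) = 1/(-373/20) = -20/373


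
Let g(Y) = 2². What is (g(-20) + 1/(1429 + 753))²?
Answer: 76195441/4761124 ≈ 16.004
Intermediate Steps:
g(Y) = 4
(g(-20) + 1/(1429 + 753))² = (4 + 1/(1429 + 753))² = (4 + 1/2182)² = (8729/2182)² = 76195441/4761124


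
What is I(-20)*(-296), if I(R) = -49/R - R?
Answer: -33226/5 ≈ -6645.2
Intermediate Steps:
I(R) = -R - 49/R
I(-20)*(-296) = (-1*(-20) - 49/(-20))*(-296) = (20 - 49*(-1/20))*(-296) = (20 + 49/20)*(-296) = (449/20)*(-296) = -33226/5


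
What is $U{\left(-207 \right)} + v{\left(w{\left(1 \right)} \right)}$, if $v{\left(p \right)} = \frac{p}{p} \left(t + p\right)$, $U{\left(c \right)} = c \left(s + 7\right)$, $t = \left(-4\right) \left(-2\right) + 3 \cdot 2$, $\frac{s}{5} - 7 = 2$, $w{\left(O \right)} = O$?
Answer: $-10749$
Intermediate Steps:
$s = 45$ ($s = 35 + 5 \cdot 2 = 35 + 10 = 45$)
$t = 14$ ($t = 8 + 6 = 14$)
$U{\left(c \right)} = 52 c$ ($U{\left(c \right)} = c \left(45 + 7\right) = c 52 = 52 c$)
$v{\left(p \right)} = 14 + p$ ($v{\left(p \right)} = \frac{p}{p} \left(14 + p\right) = 1 \left(14 + p\right) = 14 + p$)
$U{\left(-207 \right)} + v{\left(w{\left(1 \right)} \right)} = 52 \left(-207\right) + \left(14 + 1\right) = -10764 + 15 = -10749$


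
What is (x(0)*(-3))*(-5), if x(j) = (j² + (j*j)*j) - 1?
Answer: -15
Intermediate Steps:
x(j) = -1 + j² + j³ (x(j) = (j² + j²*j) - 1 = (j² + j³) - 1 = -1 + j² + j³)
(x(0)*(-3))*(-5) = ((-1 + 0² + 0³)*(-3))*(-5) = ((-1 + 0 + 0)*(-3))*(-5) = -1*(-3)*(-5) = 3*(-5) = -15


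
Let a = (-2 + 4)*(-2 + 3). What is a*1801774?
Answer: 3603548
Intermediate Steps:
a = 2 (a = 2*1 = 2)
a*1801774 = 2*1801774 = 3603548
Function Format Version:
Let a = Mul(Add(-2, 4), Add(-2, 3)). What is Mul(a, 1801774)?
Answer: 3603548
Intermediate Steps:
a = 2 (a = Mul(2, 1) = 2)
Mul(a, 1801774) = Mul(2, 1801774) = 3603548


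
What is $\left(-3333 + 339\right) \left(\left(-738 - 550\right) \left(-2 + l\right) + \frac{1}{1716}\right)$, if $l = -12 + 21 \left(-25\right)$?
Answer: $- \frac{594459754387}{286} \approx -2.0785 \cdot 10^{9}$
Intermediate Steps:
$l = -537$ ($l = -12 - 525 = -537$)
$\left(-3333 + 339\right) \left(\left(-738 - 550\right) \left(-2 + l\right) + \frac{1}{1716}\right) = \left(-3333 + 339\right) \left(\left(-738 - 550\right) \left(-2 - 537\right) + \frac{1}{1716}\right) = - 2994 \left(\left(-1288\right) \left(-539\right) + \frac{1}{1716}\right) = - 2994 \left(694232 + \frac{1}{1716}\right) = \left(-2994\right) \frac{1191302113}{1716} = - \frac{594459754387}{286}$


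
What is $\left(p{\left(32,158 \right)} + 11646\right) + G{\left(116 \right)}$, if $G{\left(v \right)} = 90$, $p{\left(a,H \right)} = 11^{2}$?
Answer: $11857$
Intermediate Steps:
$p{\left(a,H \right)} = 121$
$\left(p{\left(32,158 \right)} + 11646\right) + G{\left(116 \right)} = \left(121 + 11646\right) + 90 = 11767 + 90 = 11857$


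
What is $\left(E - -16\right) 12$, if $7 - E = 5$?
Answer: $216$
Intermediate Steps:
$E = 2$ ($E = 7 - 5 = 2$)
$\left(E - -16\right) 12 = \left(2 - -16\right) 12 = \left(2 + 16\right) 12 = 18 \cdot 12 = 216$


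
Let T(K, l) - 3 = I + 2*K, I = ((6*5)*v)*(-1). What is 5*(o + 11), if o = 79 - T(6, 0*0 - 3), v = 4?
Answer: 975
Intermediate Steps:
I = -120 (I = ((6*5)*4)*(-1) = (30*4)*(-1) = 120*(-1) = -120)
T(K, l) = -117 + 2*K (T(K, l) = 3 + (-120 + 2*K) = -117 + 2*K)
o = 184 (o = 79 - (-117 + 2*6) = 79 - (-117 + 12) = 79 - 1*(-105) = 79 + 105 = 184)
5*(o + 11) = 5*(184 + 11) = 5*195 = 975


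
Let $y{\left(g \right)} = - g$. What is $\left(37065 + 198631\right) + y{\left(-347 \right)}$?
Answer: $236043$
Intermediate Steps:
$\left(37065 + 198631\right) + y{\left(-347 \right)} = \left(37065 + 198631\right) - -347 = 235696 + 347 = 236043$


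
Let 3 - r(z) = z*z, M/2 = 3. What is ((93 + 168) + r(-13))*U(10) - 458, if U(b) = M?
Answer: 112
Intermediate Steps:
M = 6 (M = 2*3 = 6)
U(b) = 6
r(z) = 3 - z² (r(z) = 3 - z*z = 3 - z²)
((93 + 168) + r(-13))*U(10) - 458 = ((93 + 168) + (3 - 1*(-13)²))*6 - 458 = (261 + (3 - 1*169))*6 - 458 = (261 + (3 - 169))*6 - 458 = (261 - 166)*6 - 458 = 95*6 - 458 = 570 - 458 = 112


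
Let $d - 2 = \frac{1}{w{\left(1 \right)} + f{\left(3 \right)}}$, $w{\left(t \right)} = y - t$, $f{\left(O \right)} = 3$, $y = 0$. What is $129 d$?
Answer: $\frac{645}{2} \approx 322.5$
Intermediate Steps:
$w{\left(t \right)} = - t$ ($w{\left(t \right)} = 0 - t = - t$)
$d = \frac{5}{2}$ ($d = 2 + \frac{1}{\left(-1\right) 1 + 3} = 2 + \frac{1}{-1 + 3} = 2 + \frac{1}{2} = \frac{5}{2} \approx 2.5$)
$129 d = 129 \cdot \frac{5}{2} = \frac{645}{2}$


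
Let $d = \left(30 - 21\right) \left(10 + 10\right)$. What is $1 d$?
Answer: $180$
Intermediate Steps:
$d = 180$ ($d = 9 \cdot 20 = 180$)
$1 d = 1 \cdot 180 = 180$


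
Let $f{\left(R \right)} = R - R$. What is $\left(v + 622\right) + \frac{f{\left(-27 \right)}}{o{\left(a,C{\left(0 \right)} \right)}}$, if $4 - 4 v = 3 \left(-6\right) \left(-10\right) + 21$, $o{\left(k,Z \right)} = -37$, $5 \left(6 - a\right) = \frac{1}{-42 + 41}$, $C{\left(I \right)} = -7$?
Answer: $\frac{2291}{4} \approx 572.75$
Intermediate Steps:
$a = \frac{31}{5}$ ($a = 6 - \frac{1}{5 \left(-42 + 41\right)} = 6 - \frac{1}{5 \left(-1\right)} = 6 - - \frac{1}{5} = 6 + \frac{1}{5} = \frac{31}{5} \approx 6.2$)
$f{\left(R \right)} = 0$
$v = - \frac{197}{4}$ ($v = 1 - \frac{3 \left(-6\right) \left(-10\right) + 21}{4} = 1 - \frac{\left(-18\right) \left(-10\right) + 21}{4} = 1 - \frac{180 + 21}{4} = 1 - \frac{201}{4} = - \frac{197}{4} \approx -49.25$)
$\left(v + 622\right) + \frac{f{\left(-27 \right)}}{o{\left(a,C{\left(0 \right)} \right)}} = \left(- \frac{197}{4} + 622\right) + \frac{0}{-37} = \frac{2291}{4} + 0 \left(- \frac{1}{37}\right) = \frac{2291}{4} + 0 = \frac{2291}{4}$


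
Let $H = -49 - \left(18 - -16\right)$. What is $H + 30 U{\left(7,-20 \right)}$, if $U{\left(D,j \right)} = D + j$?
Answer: $-473$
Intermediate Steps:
$H = -83$ ($H = -49 - \left(18 + 16\right) = -49 - 34 = -83$)
$H + 30 U{\left(7,-20 \right)} = -83 + 30 \left(7 - 20\right) = -83 + 30 \left(-13\right) = -83 - 390 = -473$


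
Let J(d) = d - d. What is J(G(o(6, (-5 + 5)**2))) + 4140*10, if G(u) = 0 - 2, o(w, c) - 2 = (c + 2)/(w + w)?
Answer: 41400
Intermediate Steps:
o(w, c) = 2 + (2 + c)/(2*w) (o(w, c) = 2 + (c + 2)/(w + w) = 2 + (2 + c)/((2*w)) = 2 + (2 + c)*(1/(2*w)) = 2 + (2 + c)/(2*w))
G(u) = -2
J(d) = 0
J(G(o(6, (-5 + 5)**2))) + 4140*10 = 0 + 4140*10 = 0 + 41400 = 41400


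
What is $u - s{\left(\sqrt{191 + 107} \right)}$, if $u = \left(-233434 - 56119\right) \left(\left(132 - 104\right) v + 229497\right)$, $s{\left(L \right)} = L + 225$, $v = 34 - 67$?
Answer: $-66183998094 - \sqrt{298} \approx -6.6184 \cdot 10^{10}$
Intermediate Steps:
$v = -33$
$s{\left(L \right)} = 225 + L$
$u = -66183997869$ ($u = \left(-233434 - 56119\right) \left(\left(132 - 104\right) \left(-33\right) + 229497\right) = - 289553 \left(28 \left(-33\right) + 229497\right) = - 289553 \left(-924 + 229497\right) = \left(-289553\right) 228573 = -66183997869$)
$u - s{\left(\sqrt{191 + 107} \right)} = -66183997869 - \left(225 + \sqrt{191 + 107}\right) = -66183997869 - \left(225 + \sqrt{298}\right) = -66183998094 - \sqrt{298}$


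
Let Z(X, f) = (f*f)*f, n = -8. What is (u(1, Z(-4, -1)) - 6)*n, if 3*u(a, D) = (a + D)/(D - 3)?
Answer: 48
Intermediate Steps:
Z(X, f) = f³ (Z(X, f) = f²*f = f³)
u(a, D) = (D + a)/(3*(-3 + D)) (u(a, D) = ((a + D)/(D - 3))/3 = ((D + a)/(-3 + D))/3 = (D + a)/(3*(-3 + D)))
(u(1, Z(-4, -1)) - 6)*n = (((-1)³ + 1)/(3*(-3 + (-1)³)) - 6)*(-8) = ((-1 + 1)/(3*(-3 - 1)) - 6)*(-8) = ((⅓)*0/(-4) - 6)*(-8) = ((⅓)*(-¼)*0 - 6)*(-8) = (0 - 6)*(-8) = -6*(-8) = 48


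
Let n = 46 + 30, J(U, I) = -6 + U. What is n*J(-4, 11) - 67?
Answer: -827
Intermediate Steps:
n = 76
n*J(-4, 11) - 67 = 76*(-6 - 4) - 67 = 76*(-10) - 67 = -760 - 67 = -827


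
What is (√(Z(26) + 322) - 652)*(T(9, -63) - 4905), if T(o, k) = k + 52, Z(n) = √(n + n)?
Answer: 3205232 - 4916*√(322 + 2*√13) ≈ 3.1160e+6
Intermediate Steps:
Z(n) = √2*√n (Z(n) = √(2*n) = √2*√n)
T(o, k) = 52 + k
(√(Z(26) + 322) - 652)*(T(9, -63) - 4905) = (√(√2*√26 + 322) - 652)*((52 - 63) - 4905) = (√(2*√13 + 322) - 652)*(-11 - 4905) = (√(322 + 2*√13) - 652)*(-4916) = (-652 + √(322 + 2*√13))*(-4916) = 3205232 - 4916*√(322 + 2*√13)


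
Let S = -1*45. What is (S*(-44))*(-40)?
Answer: -79200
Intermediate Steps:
S = -45
(S*(-44))*(-40) = -45*(-44)*(-40) = 1980*(-40) = -79200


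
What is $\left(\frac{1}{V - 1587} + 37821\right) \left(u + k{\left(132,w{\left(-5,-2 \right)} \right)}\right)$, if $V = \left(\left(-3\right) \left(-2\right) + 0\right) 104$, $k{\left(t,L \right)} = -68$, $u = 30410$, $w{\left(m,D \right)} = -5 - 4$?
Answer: $\frac{368368284908}{321} \approx 1.1476 \cdot 10^{9}$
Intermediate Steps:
$w{\left(m,D \right)} = -9$
$V = 624$ ($V = \left(6 + 0\right) 104 = 6 \cdot 104 = 624$)
$\left(\frac{1}{V - 1587} + 37821\right) \left(u + k{\left(132,w{\left(-5,-2 \right)} \right)}\right) = \left(\frac{1}{624 - 1587} + 37821\right) \left(30410 - 68\right) = \left(\frac{1}{-963} + 37821\right) 30342 = \left(- \frac{1}{963} + 37821\right) 30342 = \frac{36421622}{963} \cdot 30342 = \frac{368368284908}{321}$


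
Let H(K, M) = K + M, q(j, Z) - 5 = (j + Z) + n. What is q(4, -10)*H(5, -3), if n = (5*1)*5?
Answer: 48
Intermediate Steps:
n = 25 (n = 5*5 = 25)
q(j, Z) = 30 + Z + j (q(j, Z) = 5 + ((j + Z) + 25) = 5 + ((Z + j) + 25) = 5 + (25 + Z + j) = 30 + Z + j)
q(4, -10)*H(5, -3) = (30 - 10 + 4)*(5 - 3) = 24*2 = 48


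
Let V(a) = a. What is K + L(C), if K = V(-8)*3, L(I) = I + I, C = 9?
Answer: -6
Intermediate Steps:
L(I) = 2*I
K = -24 (K = -8*3 = -24)
K + L(C) = -24 + 2*9 = -24 + 18 = -6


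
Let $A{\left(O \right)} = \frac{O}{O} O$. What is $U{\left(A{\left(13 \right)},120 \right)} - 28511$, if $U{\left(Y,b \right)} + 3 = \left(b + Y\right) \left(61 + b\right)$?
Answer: $-4441$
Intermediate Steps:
$A{\left(O \right)} = O$ ($A{\left(O \right)} = 1 O = O$)
$U{\left(Y,b \right)} = -3 + \left(61 + b\right) \left(Y + b\right)$ ($U{\left(Y,b \right)} = -3 + \left(b + Y\right) \left(61 + b\right) = -3 + \left(Y + b\right) \left(61 + b\right) = -3 + \left(61 + b\right) \left(Y + b\right)$)
$U{\left(A{\left(13 \right)},120 \right)} - 28511 = \left(-3 + 120^{2} + 61 \cdot 13 + 61 \cdot 120 + 13 \cdot 120\right) - 28511 = \left(-3 + 14400 + 793 + 7320 + 1560\right) - 28511 = 24070 - 28511 = -4441$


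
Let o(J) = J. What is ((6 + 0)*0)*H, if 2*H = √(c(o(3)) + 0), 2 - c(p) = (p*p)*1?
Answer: 0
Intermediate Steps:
c(p) = 2 - p² (c(p) = 2 - p*p = 2 - p²)
H = I*√7/2 (H = √((2 - 1*3²) + 0)/2 = √((2 - 1*9) + 0)/2 = √((2 - 9) + 0)/2 = √(-7 + 0)/2 = √(-7)/2 = (I*√7)/2 = I*√7/2 ≈ 1.3229*I)
((6 + 0)*0)*H = ((6 + 0)*0)*(I*√7/2) = (6*0)*(I*√7/2) = 0*(I*√7/2) = 0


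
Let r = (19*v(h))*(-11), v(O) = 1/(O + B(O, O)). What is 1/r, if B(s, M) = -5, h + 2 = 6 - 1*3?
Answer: 4/209 ≈ 0.019139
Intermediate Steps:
h = 1 (h = -2 + (6 - 1*3) = -2 + (6 - 3) = -2 + 3 = 1)
v(O) = 1/(-5 + O) (v(O) = 1/(O - 5) = 1/(-5 + O))
r = 209/4 (r = (19/(-5 + 1))*(-11) = (19/(-4))*(-11) = (19*(-¼))*(-11) = -19/4*(-11) = 209/4 ≈ 52.250)
1/r = 1/(209/4) = 4/209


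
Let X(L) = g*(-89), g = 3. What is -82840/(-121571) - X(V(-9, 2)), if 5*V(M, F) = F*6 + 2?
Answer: 32542297/121571 ≈ 267.68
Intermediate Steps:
V(M, F) = 2/5 + 6*F/5 (V(M, F) = (F*6 + 2)/5 = (6*F + 2)/5 = (2 + 6*F)/5 = 2/5 + 6*F/5)
X(L) = -267 (X(L) = 3*(-89) = -267)
-82840/(-121571) - X(V(-9, 2)) = -82840/(-121571) - 1*(-267) = -82840*(-1/121571) + 267 = 82840/121571 + 267 = 32542297/121571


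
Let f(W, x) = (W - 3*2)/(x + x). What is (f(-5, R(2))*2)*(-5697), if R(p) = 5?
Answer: 62667/5 ≈ 12533.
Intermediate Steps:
f(W, x) = (-6 + W)/(2*x) (f(W, x) = (W - 6)/((2*x)) = (-6 + W)*(1/(2*x)) = (-6 + W)/(2*x))
(f(-5, R(2))*2)*(-5697) = (((½)*(-6 - 5)/5)*2)*(-5697) = (((½)*(⅕)*(-11))*2)*(-5697) = -11/10*2*(-5697) = -11/5*(-5697) = 62667/5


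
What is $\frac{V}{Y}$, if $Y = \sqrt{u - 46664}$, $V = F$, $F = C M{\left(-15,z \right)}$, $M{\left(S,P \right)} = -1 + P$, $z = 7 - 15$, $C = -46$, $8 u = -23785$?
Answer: $- \frac{828 i \sqrt{794194}}{397097} \approx - 1.8582 i$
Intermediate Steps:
$u = - \frac{23785}{8}$ ($u = \frac{1}{8} \left(-23785\right) = - \frac{23785}{8} \approx -2973.1$)
$z = -8$
$F = 414$ ($F = - 46 \left(-1 - 8\right) = \left(-46\right) \left(-9\right) = 414$)
$V = 414$
$Y = \frac{i \sqrt{794194}}{4}$ ($Y = \sqrt{- \frac{23785}{8} - 46664} = \sqrt{- \frac{397097}{8}} = \frac{i \sqrt{794194}}{4} \approx 222.79 i$)
$\frac{V}{Y} = \frac{414}{\frac{1}{4} i \sqrt{794194}} = 414 \left(- \frac{2 i \sqrt{794194}}{397097}\right) = - \frac{828 i \sqrt{794194}}{397097}$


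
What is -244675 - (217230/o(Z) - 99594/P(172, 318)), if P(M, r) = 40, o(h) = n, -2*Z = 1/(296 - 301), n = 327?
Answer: -529411827/2180 ≈ -2.4285e+5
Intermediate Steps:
Z = ⅒ (Z = -1/(2*(296 - 301)) = -½/(-5) = -½*(-⅕) = ⅒ ≈ 0.10000)
o(h) = 327
-244675 - (217230/o(Z) - 99594/P(172, 318)) = -244675 - (217230/327 - 99594/40) = -244675 - (217230*(1/327) - 99594*1/40) = -244675 - (72410/109 - 49797/20) = -244675 - 1*(-3979673/2180) = -244675 + 3979673/2180 = -529411827/2180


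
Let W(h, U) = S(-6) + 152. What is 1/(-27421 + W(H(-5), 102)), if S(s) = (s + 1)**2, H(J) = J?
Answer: -1/27244 ≈ -3.6705e-5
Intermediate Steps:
S(s) = (1 + s)**2
W(h, U) = 177 (W(h, U) = (1 - 6)**2 + 152 = (-5)**2 + 152 = 25 + 152 = 177)
1/(-27421 + W(H(-5), 102)) = 1/(-27421 + 177) = 1/(-27244) = -1/27244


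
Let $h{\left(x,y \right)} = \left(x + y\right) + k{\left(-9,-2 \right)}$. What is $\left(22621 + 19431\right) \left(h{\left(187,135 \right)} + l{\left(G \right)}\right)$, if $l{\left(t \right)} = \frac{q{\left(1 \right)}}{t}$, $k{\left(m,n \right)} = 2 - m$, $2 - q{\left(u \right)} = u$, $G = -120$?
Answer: $\frac{420088967}{30} \approx 1.4003 \cdot 10^{7}$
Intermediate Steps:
$q{\left(u \right)} = 2 - u$
$h{\left(x,y \right)} = 11 + x + y$ ($h{\left(x,y \right)} = \left(x + y\right) + \left(2 - -9\right) = \left(x + y\right) + \left(2 + 9\right) = \left(x + y\right) + 11 = 11 + x + y$)
$l{\left(t \right)} = \frac{1}{t}$ ($l{\left(t \right)} = \frac{2 - 1}{t} = 1 \frac{1}{t} = \frac{1}{t}$)
$\left(22621 + 19431\right) \left(h{\left(187,135 \right)} + l{\left(G \right)}\right) = \left(22621 + 19431\right) \left(\left(11 + 187 + 135\right) + \frac{1}{-120}\right) = 42052 \left(333 - \frac{1}{120}\right) = 42052 \cdot \frac{39959}{120} = \frac{420088967}{30}$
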